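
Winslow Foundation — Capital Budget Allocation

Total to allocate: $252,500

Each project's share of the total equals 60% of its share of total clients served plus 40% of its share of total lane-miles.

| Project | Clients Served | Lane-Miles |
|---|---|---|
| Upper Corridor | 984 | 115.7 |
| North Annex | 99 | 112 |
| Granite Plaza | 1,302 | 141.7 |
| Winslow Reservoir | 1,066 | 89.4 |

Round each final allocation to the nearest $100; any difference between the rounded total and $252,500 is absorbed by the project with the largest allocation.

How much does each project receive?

Upper Corridor: $68,700 | North Annex: $29,000 | Granite Plaza: $88,300 | Winslow Reservoir: $66,500

Totals — clients served 3,451, lane-miles 458.8.
Blended shares (60% clients served + 40% lane-miles): Upper Corridor 0.2720; North Annex 0.1149; Granite Plaza 0.3499; Winslow Reservoir 0.2633.
Unrounded shares: Upper Corridor 68,668.05; North Annex 29,001.75; Granite Plaza 88,351.98; Winslow Reservoir 66,478.21.
Rounded to nearest $100: Upper Corridor $68,700; North Annex $29,000; Granite Plaza $88,400; Winslow Reservoir $66,500. Sum = $252,600.
Difference $252,500 − $252,600 = −$100 applied to largest allocation (Granite Plaza): Granite Plaza becomes $88,300.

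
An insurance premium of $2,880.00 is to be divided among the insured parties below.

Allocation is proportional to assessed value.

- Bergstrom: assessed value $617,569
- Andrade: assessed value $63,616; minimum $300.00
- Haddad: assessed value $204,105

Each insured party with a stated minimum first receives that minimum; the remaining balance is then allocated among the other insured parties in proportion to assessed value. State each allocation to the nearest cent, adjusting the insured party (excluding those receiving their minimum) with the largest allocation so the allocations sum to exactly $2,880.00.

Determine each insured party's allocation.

Bergstrom: $1,939.12; Andrade: $300.00; Haddad: $640.88

Guaranteed amounts: Andrade $300.00. Remaining pool $2,580.00.
Remaining pool split over remaining assessed value 821,674: Bergstrom 1,939.1243 → $1,939.12; Haddad 640.8757 → $640.88.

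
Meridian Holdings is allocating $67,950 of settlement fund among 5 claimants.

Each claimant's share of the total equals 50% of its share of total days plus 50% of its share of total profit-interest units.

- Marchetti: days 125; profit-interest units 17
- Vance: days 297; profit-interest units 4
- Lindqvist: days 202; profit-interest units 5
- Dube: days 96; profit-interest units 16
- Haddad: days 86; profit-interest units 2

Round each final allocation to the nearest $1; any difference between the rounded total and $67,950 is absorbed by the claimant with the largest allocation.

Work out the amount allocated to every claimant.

Totals — days 806, profit-interest units 44.
Blended shares (50% days + 50% profit-interest units): Marchetti 0.2707; Vance 0.2297; Lindqvist 0.1821; Dube 0.2414; Haddad 0.0761.
Raw shares: Marchetti 18,395.78; Vance 15,607.96; Lindqvist 12,375.62; Dube 16,401.20; Haddad 5,169.44.
Rounded to nearest $1: Marchetti $18,396; Vance $15,608; Lindqvist $12,376; Dube $16,401; Haddad $5,169. Sum = $67,950.
Sum already equals the total — no adjustment.

Marchetti: $18,396; Vance: $15,608; Lindqvist: $12,376; Dube: $16,401; Haddad: $5,169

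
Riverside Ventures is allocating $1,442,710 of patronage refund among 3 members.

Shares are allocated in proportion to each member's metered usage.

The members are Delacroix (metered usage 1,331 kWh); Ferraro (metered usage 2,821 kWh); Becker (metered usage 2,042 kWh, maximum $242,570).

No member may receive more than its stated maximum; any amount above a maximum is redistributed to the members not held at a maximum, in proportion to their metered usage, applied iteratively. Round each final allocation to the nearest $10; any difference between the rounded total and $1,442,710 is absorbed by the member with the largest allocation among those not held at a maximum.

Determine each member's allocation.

Delacroix: $384,730 · Ferraro: $815,410 · Becker: $242,570

Metered usage total: 6,194.
Unconstrained shares: Delacroix 310,017.28; Ferraro 657,068.92; Becker 475,623.80.
Capped: Becker ($242,570); balance $1,200,140 reallocated over remaining metered usage 4,152.
Redistributed shares: Delacroix 384,726.96 → $384,730; Ferraro 815,413.04 → $815,410.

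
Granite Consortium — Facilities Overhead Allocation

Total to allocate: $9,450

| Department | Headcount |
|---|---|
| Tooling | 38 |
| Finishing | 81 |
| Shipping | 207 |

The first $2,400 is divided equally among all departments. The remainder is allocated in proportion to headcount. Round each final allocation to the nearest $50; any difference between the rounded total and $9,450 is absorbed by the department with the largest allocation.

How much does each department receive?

Tooling: $1,600; Finishing: $2,550; Shipping: $5,300

$2,400 shared equally gives $800 per department.
Remainder $7,050 by headcount (total 326): Tooling 821.78 → $800; Finishing 1,751.69 → $1,750; Shipping 4,476.53 → $4,500.
Totals: Tooling $800 + $800 = $1,600; Finishing $800 + $1,750 = $2,550; Shipping $800 + $4,500 = $5,300.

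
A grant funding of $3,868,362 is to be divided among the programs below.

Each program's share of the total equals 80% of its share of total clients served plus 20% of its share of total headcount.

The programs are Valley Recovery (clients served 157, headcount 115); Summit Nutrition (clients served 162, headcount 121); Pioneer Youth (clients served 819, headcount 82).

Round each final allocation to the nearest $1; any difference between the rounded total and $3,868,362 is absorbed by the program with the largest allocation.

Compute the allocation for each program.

Valley Recovery: $706,735; Summit Nutrition: $734,929; Pioneer Youth: $2,426,698

Totals — clients served 1,138, headcount 318.
Combined weights (80% clients served + 20% headcount): Valley Recovery 0.1827; Summit Nutrition 0.1900; Pioneer Youth 0.6273.
Proportional shares: Valley Recovery 706,734.70; Summit Nutrition 734,929.35; Pioneer Youth 2,426,697.95.
At nearest $1: Valley Recovery $706,735; Summit Nutrition $734,929; Pioneer Youth $2,426,698. Sum = $3,868,362.
No rounding difference to absorb.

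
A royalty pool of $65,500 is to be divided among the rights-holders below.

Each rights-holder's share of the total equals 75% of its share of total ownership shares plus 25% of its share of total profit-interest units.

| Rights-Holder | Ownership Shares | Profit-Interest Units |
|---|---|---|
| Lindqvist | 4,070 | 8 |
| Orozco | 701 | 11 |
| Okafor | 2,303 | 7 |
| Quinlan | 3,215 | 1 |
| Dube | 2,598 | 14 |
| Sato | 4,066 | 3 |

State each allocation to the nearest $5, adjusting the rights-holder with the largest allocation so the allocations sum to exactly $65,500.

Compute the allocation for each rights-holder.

Lindqvist: $14,765 | Orozco: $6,125 | Okafor: $9,280 | Quinlan: $9,690 | Dube: $12,740 | Sato: $12,900

Ownership shares total 16,953; profit-interest units total 44.
Blended shares (75% ownership shares + 25% profit-interest units): Lindqvist 0.2255; Orozco 0.0935; Okafor 0.1417; Quinlan 0.1479; Dube 0.1945; Sato 0.1969.
Pro-rata amounts: Lindqvist 14,770.98; Orozco 6,125.05; Okafor 9,278.56; Quinlan 9,688.32; Dube 12,738.50; Sato 12,898.60.
At nearest $5: Lindqvist $14,770; Orozco $6,125; Okafor $9,280; Quinlan $9,690; Dube $12,740; Sato $12,900. Sum = $65,505.
Difference $65,500 − $65,505 = −$5 applied to largest allocation (Lindqvist): Lindqvist becomes $14,765.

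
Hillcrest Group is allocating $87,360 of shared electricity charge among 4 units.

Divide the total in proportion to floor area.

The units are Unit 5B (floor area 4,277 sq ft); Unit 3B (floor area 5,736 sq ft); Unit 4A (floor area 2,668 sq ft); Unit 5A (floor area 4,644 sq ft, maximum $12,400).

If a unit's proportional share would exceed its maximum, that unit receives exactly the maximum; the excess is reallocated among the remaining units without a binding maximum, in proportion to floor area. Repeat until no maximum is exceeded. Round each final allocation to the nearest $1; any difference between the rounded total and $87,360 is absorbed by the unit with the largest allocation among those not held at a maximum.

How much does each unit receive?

Total floor area = 17,325.
Proportional shares (ignoring caps): Unit 5B 21,566.45; Unit 3B 28,923.35; Unit 4A 13,453.19; Unit 5A 23,417.02.
Cap binds for Unit 5A ($12,400); residual $74,960 reallocated over remaining floor area 12,681.
Shares after redistribution: Unit 5B 25,282.23 → $25,282; Unit 3B 33,906.68 → $33,907; Unit 4A 15,771.10 → $15,771.

Unit 5B: $25,282 | Unit 3B: $33,907 | Unit 4A: $15,771 | Unit 5A: $12,400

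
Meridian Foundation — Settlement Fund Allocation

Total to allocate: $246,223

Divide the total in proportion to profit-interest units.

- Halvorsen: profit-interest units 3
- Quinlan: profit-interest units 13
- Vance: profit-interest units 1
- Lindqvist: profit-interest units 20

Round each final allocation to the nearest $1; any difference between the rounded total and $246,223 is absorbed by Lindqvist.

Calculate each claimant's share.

Profit-interest units total: 37.
Pro-rata amounts: Halvorsen 3/37 × $246,223 = 19,964.03; Quinlan 13/37 × $246,223 = 86,510.78; Vance 1/37 × $246,223 = 6,654.68; Lindqvist 20/37 × $246,223 = 133,093.51.
After rounding ($1): Halvorsen $19,964; Quinlan $86,511; Vance $6,655; Lindqvist $133,094. Sum = $246,224.
Difference $246,223 − $246,224 = −$1 applied to Lindqvist: Lindqvist becomes $133,093.

Halvorsen: $19,964 | Quinlan: $86,511 | Vance: $6,655 | Lindqvist: $133,093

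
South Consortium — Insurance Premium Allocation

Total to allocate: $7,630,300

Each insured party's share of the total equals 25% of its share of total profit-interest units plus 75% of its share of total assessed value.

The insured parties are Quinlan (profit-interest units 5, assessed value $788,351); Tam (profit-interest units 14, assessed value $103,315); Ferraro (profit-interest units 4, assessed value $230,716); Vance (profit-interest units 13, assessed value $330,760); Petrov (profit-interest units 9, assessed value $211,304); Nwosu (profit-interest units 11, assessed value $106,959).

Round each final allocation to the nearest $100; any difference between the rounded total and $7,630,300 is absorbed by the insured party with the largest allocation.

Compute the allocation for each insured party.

Quinlan: $2,717,200 | Tam: $810,700 | Ferraro: $881,600 | Vance: $1,511,400 | Petrov: $989,200 | Nwosu: $720,200

Profit-interest units total 56; assessed value total 1,771,405.
Blended shares (25% profit-interest units + 75% assessed value): Quinlan 0.3561; Tam 0.1062; Ferraro 0.1155; Vance 0.1981; Petrov 0.1296; Nwosu 0.0944.
Unrounded shares: Quinlan 2,717,176.62; Tam 810,664.59; Ferraro 881,609.59; Vance 1,511,387.65; Petrov 989,216.12; Nwosu 720,245.43.
At nearest $100: Quinlan $2,717,200; Tam $810,700; Ferraro $881,600; Vance $1,511,400; Petrov $989,200; Nwosu $720,200. Sum = $7,630,300.
Rounded total matches; no reconciliation needed.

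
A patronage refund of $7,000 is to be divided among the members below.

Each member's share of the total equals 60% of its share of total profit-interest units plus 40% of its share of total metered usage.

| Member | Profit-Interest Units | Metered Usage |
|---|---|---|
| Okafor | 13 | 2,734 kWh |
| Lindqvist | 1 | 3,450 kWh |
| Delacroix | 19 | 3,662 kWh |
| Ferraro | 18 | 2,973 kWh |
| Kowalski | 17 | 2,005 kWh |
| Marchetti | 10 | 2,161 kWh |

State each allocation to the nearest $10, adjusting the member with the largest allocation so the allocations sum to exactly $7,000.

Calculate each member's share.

Totals — profit-interest units 78, metered usage 16,985.
Combined weights (60% profit-interest units + 40% metered usage): Okafor 0.1644; Lindqvist 0.0889; Delacroix 0.2324; Ferraro 0.2085; Kowalski 0.1780; Marchetti 0.1278.
Proportional shares: Okafor 1,150.70; Lindqvist 622.58; Delacroix 1,626.76; Ferraro 1,459.33; Kowalski 1,245.91; Marchetti 894.71.
After rounding ($10): Okafor $1,150; Lindqvist $620; Delacroix $1,630; Ferraro $1,460; Kowalski $1,250; Marchetti $890. Sum = $7,000.
No rounding difference to absorb.

Okafor: $1,150 | Lindqvist: $620 | Delacroix: $1,630 | Ferraro: $1,460 | Kowalski: $1,250 | Marchetti: $890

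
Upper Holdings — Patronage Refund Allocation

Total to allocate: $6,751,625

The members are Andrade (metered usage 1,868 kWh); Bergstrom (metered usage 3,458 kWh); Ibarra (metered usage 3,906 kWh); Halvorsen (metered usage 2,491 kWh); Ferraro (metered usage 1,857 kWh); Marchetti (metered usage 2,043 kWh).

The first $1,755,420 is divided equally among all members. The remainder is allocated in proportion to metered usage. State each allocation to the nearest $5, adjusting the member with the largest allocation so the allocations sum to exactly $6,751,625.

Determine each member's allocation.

$1,755,420 shared equally gives $292,570 per member.
Remainder $4,996,205 by metered usage (total 15,623): Andrade 597,382.77 → $597,385; Bergstrom 1,105,861.67 → $1,105,860; Ibarra 1,249,131.20 → $1,249,130; Halvorsen 796,616.95 → $796,615; Ferraro 593,864.99 → $593,865; Marchetti 653,347.42 → $653,345.
Rounding difference +$5 on remainder applied to Ibarra.
Totals: Andrade $292,570 + $597,385 = $889,955; Bergstrom $292,570 + $1,105,860 = $1,398,430; Ibarra $292,570 + $1,249,135 = $1,541,705; Halvorsen $292,570 + $796,615 = $1,089,185; Ferraro $292,570 + $593,865 = $886,435; Marchetti $292,570 + $653,345 = $945,915.

Andrade: $889,955 · Bergstrom: $1,398,430 · Ibarra: $1,541,705 · Halvorsen: $1,089,185 · Ferraro: $886,435 · Marchetti: $945,915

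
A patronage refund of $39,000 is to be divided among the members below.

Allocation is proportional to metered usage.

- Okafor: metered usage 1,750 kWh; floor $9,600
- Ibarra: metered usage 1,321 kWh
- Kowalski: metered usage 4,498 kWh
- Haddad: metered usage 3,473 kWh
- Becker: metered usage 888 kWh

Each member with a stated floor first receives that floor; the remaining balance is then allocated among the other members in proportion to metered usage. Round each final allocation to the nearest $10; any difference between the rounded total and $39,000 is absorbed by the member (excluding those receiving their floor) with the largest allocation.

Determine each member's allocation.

Okafor: $9,600 · Ibarra: $3,820 · Kowalski: $12,990 · Haddad: $10,030 · Becker: $2,560

Guaranteed amounts: Okafor $9,600. Remaining pool $29,400.
Remaining pool split over remaining metered usage 10,180: Ibarra 3,815.07 → $3,820; Kowalski 12,990.29 → $12,990; Haddad 10,030.08 → $10,030; Becker 2,564.56 → $2,560.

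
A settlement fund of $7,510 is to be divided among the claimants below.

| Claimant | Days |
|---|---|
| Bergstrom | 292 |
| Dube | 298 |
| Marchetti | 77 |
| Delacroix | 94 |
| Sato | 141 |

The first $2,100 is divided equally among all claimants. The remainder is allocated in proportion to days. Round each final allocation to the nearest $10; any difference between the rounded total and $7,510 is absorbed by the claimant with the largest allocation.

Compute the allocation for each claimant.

Bergstrom: $2,170; Dube: $2,210; Marchetti: $880; Delacroix: $980; Sato: $1,270

$2,100 shared equally gives $420 per claimant.
Remainder $5,410 by days (total 902): Bergstrom 1,751.35 → $1,750; Dube 1,787.34 → $1,790; Marchetti 461.83 → $460; Delacroix 563.79 → $560; Sato 845.69 → $850.
Totals: Bergstrom $420 + $1,750 = $2,170; Dube $420 + $1,790 = $2,210; Marchetti $420 + $460 = $880; Delacroix $420 + $560 = $980; Sato $420 + $850 = $1,270.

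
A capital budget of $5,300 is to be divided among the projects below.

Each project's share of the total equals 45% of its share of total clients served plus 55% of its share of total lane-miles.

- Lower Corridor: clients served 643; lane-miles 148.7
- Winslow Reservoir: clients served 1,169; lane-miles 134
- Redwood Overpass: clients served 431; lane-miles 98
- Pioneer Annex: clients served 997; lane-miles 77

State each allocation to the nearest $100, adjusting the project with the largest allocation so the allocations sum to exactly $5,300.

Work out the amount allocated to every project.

Totals — clients served 3,240, lane-miles 457.7.
Composite weights (45% clients served + 55% lane-miles): Lower Corridor 0.2680; Winslow Reservoir 0.3234; Redwood Overpass 0.1776; Pioneer Annex 0.2310.
Proportional shares: Lower Corridor 1,420.36; Winslow Reservoir 1,713.93; Redwood Overpass 941.41; Pioneer Annex 1,224.30.
At nearest $100: Lower Corridor $1,400; Winslow Reservoir $1,700; Redwood Overpass $900; Pioneer Annex $1,200. Sum = $5,200.
Difference $5,300 − $5,200 = +$100 applied to largest allocation (Winslow Reservoir): Winslow Reservoir becomes $1,800.

Lower Corridor: $1,400 · Winslow Reservoir: $1,800 · Redwood Overpass: $900 · Pioneer Annex: $1,200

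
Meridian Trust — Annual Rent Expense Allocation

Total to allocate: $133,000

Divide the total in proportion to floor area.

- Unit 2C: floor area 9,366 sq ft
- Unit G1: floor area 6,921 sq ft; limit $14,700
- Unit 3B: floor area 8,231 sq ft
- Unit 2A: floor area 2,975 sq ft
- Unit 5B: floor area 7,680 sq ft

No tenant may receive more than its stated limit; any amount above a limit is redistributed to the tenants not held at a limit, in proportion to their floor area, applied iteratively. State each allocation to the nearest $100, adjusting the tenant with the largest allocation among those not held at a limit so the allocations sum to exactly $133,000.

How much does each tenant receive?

Combined floor area = 35,173.
Pro-rata shares before constraints: Unit 2C 35,415.75; Unit G1 26,170.44; Unit 3B 31,123.96; Unit 2A 11,249.40; Unit 5B 29,040.46.
Cap binds for Unit G1 ($14,700); balance $118,300 reallocated over remaining floor area 28,252.
Remaining shares: Unit 2C 39,218.38 → $39,200; Unit 3B 34,465.78 → $34,500; Unit 2A 12,457.26 → $12,500; Unit 5B 32,158.57 → $32,200.
Rounding difference −$100 applied to Unit 2C → $39,100.

Unit 2C: $39,100; Unit G1: $14,700; Unit 3B: $34,500; Unit 2A: $12,500; Unit 5B: $32,200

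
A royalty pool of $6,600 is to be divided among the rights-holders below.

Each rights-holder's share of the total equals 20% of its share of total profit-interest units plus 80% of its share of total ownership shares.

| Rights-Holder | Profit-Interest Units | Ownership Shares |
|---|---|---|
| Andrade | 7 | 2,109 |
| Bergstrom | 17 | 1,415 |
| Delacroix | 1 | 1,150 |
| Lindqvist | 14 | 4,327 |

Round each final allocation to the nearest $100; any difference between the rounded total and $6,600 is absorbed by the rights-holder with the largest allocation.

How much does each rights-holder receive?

Andrade: $1,500 · Bergstrom: $1,400 · Delacroix: $700 · Lindqvist: $3,000

Totals — profit-interest units 39, ownership shares 9,001.
Combined weights (20% profit-interest units + 80% ownership shares): Andrade 0.2233; Bergstrom 0.2129; Delacroix 0.1073; Lindqvist 0.4564.
Unrounded shares: Andrade 1,474.07; Bergstrom 1,405.43; Delacroix 708.44; Lindqvist 3,012.07.
At nearest $100: Andrade $1,500; Bergstrom $1,400; Delacroix $700; Lindqvist $3,000. Sum = $6,600.
No rounding difference to absorb.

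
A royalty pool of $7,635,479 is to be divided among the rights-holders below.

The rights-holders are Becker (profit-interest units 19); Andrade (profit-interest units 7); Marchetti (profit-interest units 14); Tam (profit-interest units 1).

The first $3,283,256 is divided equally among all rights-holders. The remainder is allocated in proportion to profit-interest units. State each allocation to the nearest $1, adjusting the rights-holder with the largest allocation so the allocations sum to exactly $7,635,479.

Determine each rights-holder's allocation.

Becker: $2,837,698 · Andrade: $1,563,876 · Marchetti: $2,306,939 · Tam: $926,966

Equal tier: $3,283,256 ÷ 4 = $820,814 apiece.
Remainder $4,352,223 by profit-interest units (total 41): Becker 2,016,883.83 → $2,016,884; Andrade 743,062.46 → $743,062; Marchetti 1,486,124.93 → $1,486,125; Tam 106,151.78 → $106,152.
Totals: Becker $820,814 + $2,016,884 = $2,837,698; Andrade $820,814 + $743,062 = $1,563,876; Marchetti $820,814 + $1,486,125 = $2,306,939; Tam $820,814 + $106,152 = $926,966.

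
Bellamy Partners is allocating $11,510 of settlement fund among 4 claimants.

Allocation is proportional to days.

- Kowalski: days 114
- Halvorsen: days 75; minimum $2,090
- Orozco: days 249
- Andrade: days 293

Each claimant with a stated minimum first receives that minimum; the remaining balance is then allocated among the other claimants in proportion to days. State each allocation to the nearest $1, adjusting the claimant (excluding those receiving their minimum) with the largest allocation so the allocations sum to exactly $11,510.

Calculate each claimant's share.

Fund the minimums — Halvorsen $2,090. Balance $9,420.
Balance split over remaining days 656: Kowalski 1,637.01 → $1,637; Orozco 3,575.58 → $3,576; Andrade 4,207.41 → $4,207.

Kowalski: $1,637 · Halvorsen: $2,090 · Orozco: $3,576 · Andrade: $4,207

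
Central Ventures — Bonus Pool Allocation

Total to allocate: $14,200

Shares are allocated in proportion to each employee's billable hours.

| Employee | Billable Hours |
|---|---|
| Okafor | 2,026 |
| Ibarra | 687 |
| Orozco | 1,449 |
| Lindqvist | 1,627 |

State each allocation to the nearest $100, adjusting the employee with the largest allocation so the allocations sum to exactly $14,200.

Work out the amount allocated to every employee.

Okafor: $4,900 · Ibarra: $1,700 · Orozco: $3,600 · Lindqvist: $4,000

Sum of billable hours: 5,789.
Unrounded shares: Okafor 2,026/5,789 × $14,200 = 4,969.63; Ibarra 687/5,789 × $14,200 = 1,685.16; Orozco 1,449/5,789 × $14,200 = 3,554.29; Lindqvist 1,627/5,789 × $14,200 = 3,990.91.
Rounded to nearest $100: Okafor $5,000; Ibarra $1,700; Orozco $3,600; Lindqvist $4,000. Sum = $14,300.
Difference $14,200 − $14,300 = −$100 applied to largest allocation (Okafor): Okafor becomes $4,900.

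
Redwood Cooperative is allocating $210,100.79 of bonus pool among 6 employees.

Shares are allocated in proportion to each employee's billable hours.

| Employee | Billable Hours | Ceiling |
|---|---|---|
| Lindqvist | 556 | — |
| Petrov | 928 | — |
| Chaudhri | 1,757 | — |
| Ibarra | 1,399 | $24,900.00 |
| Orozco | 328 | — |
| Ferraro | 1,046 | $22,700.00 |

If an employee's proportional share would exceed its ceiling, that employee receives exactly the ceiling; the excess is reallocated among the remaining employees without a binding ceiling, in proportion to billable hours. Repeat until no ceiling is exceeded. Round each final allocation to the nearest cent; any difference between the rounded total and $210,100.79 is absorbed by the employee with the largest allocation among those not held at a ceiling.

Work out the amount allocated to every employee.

Sum of billable hours: 6,014.
Proportional shares (ignoring caps): Lindqvist 19,424.0172; Petrov 32,419.9423; Chaudhri 61,381.2917; Ibarra 48,874.4605; Orozco 11,458.7727; Ferraro 36,542.3057.
Cap binds for Ibarra ($24,900.00), Ferraro ($22,700.00); residual $162,500.79 reallocated over remaining billable hours 3,569.
Remaining shares: Lindqvist 25,315.3374 → $25,315.34; Petrov 42,252.9373 → $42,252.94; Chaudhri 79,998.2875 → $79,998.29; Orozco 14,934.2278 → $14,934.23.
Rounding difference −$0.01 applied to Chaudhri → $79,998.28.

Lindqvist: $25,315.34 · Petrov: $42,252.94 · Chaudhri: $79,998.28 · Ibarra: $24,900.00 · Orozco: $14,934.23 · Ferraro: $22,700.00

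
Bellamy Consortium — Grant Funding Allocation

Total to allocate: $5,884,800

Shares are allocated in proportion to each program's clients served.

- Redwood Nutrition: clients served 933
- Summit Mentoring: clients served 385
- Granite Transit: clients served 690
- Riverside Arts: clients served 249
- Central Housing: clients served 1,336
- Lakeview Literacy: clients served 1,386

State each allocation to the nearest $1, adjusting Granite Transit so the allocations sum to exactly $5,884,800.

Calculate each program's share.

Sum of clients served: 4,979.
Raw shares: Redwood Nutrition 933/4,979 × $5,884,800 = 1,102,735.17; Summit Mentoring 385/4,979 × $5,884,800 = 455,040.77; Granite Transit 690/4,979 × $5,884,800 = 815,527.62; Riverside Arts 249/4,979 × $5,884,800 = 294,299.10; Central Housing 1,336/4,979 × $5,884,800 = 1,579,050.57; Lakeview Literacy 1,386/4,979 × $5,884,800 = 1,638,146.78.
Rounded to nearest $1: Redwood Nutrition $1,102,735; Summit Mentoring $455,041; Granite Transit $815,528; Riverside Arts $294,299; Central Housing $1,579,051; Lakeview Literacy $1,638,147. Sum = $5,884,801.
Difference $5,884,800 − $5,884,801 = −$1 applied to Granite Transit: Granite Transit becomes $815,527.

Redwood Nutrition: $1,102,735 · Summit Mentoring: $455,041 · Granite Transit: $815,527 · Riverside Arts: $294,299 · Central Housing: $1,579,051 · Lakeview Literacy: $1,638,147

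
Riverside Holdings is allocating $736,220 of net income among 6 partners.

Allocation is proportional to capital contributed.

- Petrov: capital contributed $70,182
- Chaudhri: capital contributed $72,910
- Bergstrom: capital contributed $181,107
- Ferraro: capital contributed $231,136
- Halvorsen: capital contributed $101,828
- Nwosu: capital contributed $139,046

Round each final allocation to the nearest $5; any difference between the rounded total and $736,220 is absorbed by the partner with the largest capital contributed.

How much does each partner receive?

Petrov: $64,895; Chaudhri: $67,415; Bergstrom: $167,460; Ferraro: $213,725; Halvorsen: $94,155; Nwosu: $128,570

Sum of capital contributed: 796,209.
Raw shares: Petrov 70,182/796,209 × $736,220 = 64,894.26; Chaudhri 72,910/796,209 × $736,220 = 67,416.72; Bergstrom 181,107/796,209 × $736,220 = 167,461.80; Ferraro 231,136/796,209 × $736,220 = 213,721.45; Halvorsen 101,828/796,209 × $736,220 = 94,155.94; Nwosu 139,046/796,209 × $736,220 = 128,569.82.
Rounded to nearest $5: Petrov $64,895; Chaudhri $67,415; Bergstrom $167,460; Ferraro $213,720; Halvorsen $94,155; Nwosu $128,570. Sum = $736,215.
Difference $736,220 − $736,215 = +$5 applied to largest capital contributed (Ferraro): Ferraro becomes $213,725.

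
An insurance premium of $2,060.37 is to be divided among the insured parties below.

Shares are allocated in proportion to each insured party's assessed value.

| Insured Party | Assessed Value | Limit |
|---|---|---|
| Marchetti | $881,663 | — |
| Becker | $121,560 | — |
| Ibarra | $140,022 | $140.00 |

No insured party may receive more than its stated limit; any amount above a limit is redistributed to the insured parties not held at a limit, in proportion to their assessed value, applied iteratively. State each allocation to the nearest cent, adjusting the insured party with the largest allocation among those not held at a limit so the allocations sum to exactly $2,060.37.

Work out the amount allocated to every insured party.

Combined assessed value = 1,143,245.
Unconstrained shares: Marchetti 1,588.9437; Becker 219.0769; Ibarra 252.3493.
Held at cap: Ibarra ($140.00); remaining pool $1,920.37 reallocated over remaining assessed value 1,003,223.
Remaining shares: Marchetti 1,687.6798 → $1,687.68; Becker 232.6902 → $232.69.

Marchetti: $1,687.68 · Becker: $232.69 · Ibarra: $140.00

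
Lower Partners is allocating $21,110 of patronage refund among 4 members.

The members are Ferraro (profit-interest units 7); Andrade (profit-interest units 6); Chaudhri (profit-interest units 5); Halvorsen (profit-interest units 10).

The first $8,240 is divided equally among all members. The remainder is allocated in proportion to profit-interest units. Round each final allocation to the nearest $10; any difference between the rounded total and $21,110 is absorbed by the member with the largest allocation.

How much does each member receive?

First tranche $8,240 split equally: $2,060 each.
Remainder $12,870 by profit-interest units (total 28): Ferraro 3,217.50 → $3,220; Andrade 2,757.86 → $2,760; Chaudhri 2,298.21 → $2,300; Halvorsen 4,596.43 → $4,600.
Rounding difference −$10 on remainder applied to Halvorsen.
Totals: Ferraro $2,060 + $3,220 = $5,280; Andrade $2,060 + $2,760 = $4,820; Chaudhri $2,060 + $2,300 = $4,360; Halvorsen $2,060 + $4,590 = $6,650.

Ferraro: $5,280 · Andrade: $4,820 · Chaudhri: $4,360 · Halvorsen: $6,650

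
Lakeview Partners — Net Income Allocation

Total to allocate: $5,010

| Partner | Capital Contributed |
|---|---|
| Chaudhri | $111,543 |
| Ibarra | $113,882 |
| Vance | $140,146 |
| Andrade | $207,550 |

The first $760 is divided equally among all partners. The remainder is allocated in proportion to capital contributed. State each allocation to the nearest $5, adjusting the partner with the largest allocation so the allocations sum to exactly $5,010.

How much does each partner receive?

$760 shared equally gives $190 per partner.
Remainder $4,250 by capital contributed (total 573,121): Chaudhri 827.15 → $825; Ibarra 844.50 → $845; Vance 1,039.26 → $1,040; Andrade 1,539.09 → $1,540.
Totals: Chaudhri $190 + $825 = $1,015; Ibarra $190 + $845 = $1,035; Vance $190 + $1,040 = $1,230; Andrade $190 + $1,540 = $1,730.

Chaudhri: $1,015 | Ibarra: $1,035 | Vance: $1,230 | Andrade: $1,730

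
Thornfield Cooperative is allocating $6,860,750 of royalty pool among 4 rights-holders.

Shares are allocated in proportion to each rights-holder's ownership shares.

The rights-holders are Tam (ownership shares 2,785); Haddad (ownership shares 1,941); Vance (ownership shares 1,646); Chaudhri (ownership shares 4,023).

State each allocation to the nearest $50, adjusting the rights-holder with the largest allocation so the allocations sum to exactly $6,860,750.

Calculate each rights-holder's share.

Ownership shares total: 10,395.
Pro-rata amounts: Tam 2,785/10,395 × $6,860,750 = 1,838,113.40; Haddad 1,941/10,395 × $6,860,750 = 1,281,069.34; Vance 1,646/10,395 × $6,860,750 = 1,086,367.92; Chaudhri 4,023/10,395 × $6,860,750 = 2,655,199.35.
At nearest $50: Tam $1,838,100; Haddad $1,281,050; Vance $1,086,350; Chaudhri $2,655,200. Sum = $6,860,700.
Difference $6,860,750 − $6,860,700 = +$50 applied to largest allocation (Chaudhri): Chaudhri becomes $2,655,250.

Tam: $1,838,100; Haddad: $1,281,050; Vance: $1,086,350; Chaudhri: $2,655,250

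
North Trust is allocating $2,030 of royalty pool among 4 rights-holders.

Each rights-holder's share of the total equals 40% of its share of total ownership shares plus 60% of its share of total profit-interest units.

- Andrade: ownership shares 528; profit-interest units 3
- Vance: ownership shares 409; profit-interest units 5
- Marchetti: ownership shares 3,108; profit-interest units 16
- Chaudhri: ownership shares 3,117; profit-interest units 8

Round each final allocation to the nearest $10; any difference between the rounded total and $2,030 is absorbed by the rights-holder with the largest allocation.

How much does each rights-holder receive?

Andrade: $170 | Vance: $240 | Marchetti: $960 | Chaudhri: $660

Ownership shares total 7,162; profit-interest units total 32.
Composite weights (40% ownership shares + 60% profit-interest units): Andrade 0.0857; Vance 0.1166; Marchetti 0.4736; Chaudhri 0.3241.
Unrounded shares: Andrade 174.05; Vance 236.68; Marchetti 961.37; Chaudhri 657.89.
After rounding ($10): Andrade $170; Vance $240; Marchetti $960; Chaudhri $660. Sum = $2,030.
Rounded total matches; no reconciliation needed.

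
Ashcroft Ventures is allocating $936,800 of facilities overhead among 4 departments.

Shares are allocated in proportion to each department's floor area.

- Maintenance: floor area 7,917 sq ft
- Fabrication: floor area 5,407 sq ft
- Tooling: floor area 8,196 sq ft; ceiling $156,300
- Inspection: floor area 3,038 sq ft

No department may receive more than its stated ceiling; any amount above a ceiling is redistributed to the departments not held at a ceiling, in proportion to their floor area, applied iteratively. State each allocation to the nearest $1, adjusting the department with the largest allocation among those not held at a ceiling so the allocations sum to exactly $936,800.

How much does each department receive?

Sum of floor area: 24,558.
Pro-rata shares before constraints: Maintenance 302,005.28; Fabrication 206,257.74; Tooling 312,648.13; Inspection 115,888.85.
Held at cap: Tooling ($156,300); remaining pool $780,500 reallocated over remaining floor area 16,362.
Remaining shares: Maintenance 377,656.67 → $377,657; Fabrication 257,924.67 → $257,925; Inspection 144,918.65 → $144,919.
Rounding difference −$1 applied to Maintenance → $377,656.

Maintenance: $377,656 | Fabrication: $257,925 | Tooling: $156,300 | Inspection: $144,919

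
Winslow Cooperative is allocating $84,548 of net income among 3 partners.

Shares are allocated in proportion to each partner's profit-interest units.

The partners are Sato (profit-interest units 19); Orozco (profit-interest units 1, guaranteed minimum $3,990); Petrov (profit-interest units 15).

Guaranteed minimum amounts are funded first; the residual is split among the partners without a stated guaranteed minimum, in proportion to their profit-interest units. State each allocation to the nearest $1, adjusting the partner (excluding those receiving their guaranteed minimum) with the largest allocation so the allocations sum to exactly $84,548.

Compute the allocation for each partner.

Sato: $45,018 · Orozco: $3,990 · Petrov: $35,540

Minimums first: Orozco $3,990. Residual $80,558.
Residual split over remaining profit-interest units 34: Sato 45,017.71 → $45,018; Petrov 35,540.29 → $35,540.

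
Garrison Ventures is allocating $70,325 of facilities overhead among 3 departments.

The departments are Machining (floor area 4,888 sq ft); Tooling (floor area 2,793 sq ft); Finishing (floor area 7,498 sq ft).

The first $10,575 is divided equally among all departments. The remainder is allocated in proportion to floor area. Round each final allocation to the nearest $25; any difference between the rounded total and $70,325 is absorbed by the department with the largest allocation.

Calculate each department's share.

Machining: $22,775; Tooling: $14,525; Finishing: $33,025

Equal tier: $10,575 ÷ 3 = $3,525 apiece.
Remainder $59,750 by floor area (total 15,179): Machining 19,240.92 → $19,250; Tooling 10,994.25 → $11,000; Finishing 29,514.82 → $29,525.
Rounding difference −$25 on remainder applied to Finishing.
Totals: Machining $3,525 + $19,250 = $22,775; Tooling $3,525 + $11,000 = $14,525; Finishing $3,525 + $29,500 = $33,025.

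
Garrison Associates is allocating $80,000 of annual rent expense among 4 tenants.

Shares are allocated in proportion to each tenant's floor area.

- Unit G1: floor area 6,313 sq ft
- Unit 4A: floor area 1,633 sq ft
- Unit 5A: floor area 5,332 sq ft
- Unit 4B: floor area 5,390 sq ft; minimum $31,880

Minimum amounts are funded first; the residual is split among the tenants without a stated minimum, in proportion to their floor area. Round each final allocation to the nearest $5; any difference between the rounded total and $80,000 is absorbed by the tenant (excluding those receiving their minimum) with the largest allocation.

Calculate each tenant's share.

Unit G1: $22,875; Unit 4A: $5,920; Unit 5A: $19,325; Unit 4B: $31,880

Minimums first: Unit 4B $31,880. Balance $48,120.
Balance split over remaining floor area 13,278: Unit G1 22,878.56 → $22,880; Unit 4A 5,918.06 → $5,920; Unit 5A 19,323.38 → $19,325.
Rounding difference −$5 applied to Unit G1 → $22,875.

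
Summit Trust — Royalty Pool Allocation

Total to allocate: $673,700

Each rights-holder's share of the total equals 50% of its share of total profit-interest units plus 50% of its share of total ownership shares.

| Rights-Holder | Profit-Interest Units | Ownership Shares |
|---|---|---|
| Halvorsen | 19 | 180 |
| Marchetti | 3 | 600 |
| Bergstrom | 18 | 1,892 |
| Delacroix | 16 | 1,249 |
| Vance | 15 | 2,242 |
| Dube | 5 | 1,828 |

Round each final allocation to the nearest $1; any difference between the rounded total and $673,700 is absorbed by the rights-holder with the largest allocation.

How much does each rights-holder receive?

Totals — profit-interest units 76, ownership shares 7,991.
Composite weights (50% profit-interest units + 50% ownership shares): Halvorsen 0.1363; Marchetti 0.0573; Bergstrom 0.2368; Delacroix 0.1834; Vance 0.2390; Dube 0.1473.
Pro-rata amounts: Halvorsen 91,800.16; Marchetti 38,588.91; Bergstrom 159,535.01; Delacroix 123,565.73; Vance 160,992.09; Dube 99,218.10.
Rounded to nearest $1: Halvorsen $91,800; Marchetti $38,589; Bergstrom $159,535; Delacroix $123,566; Vance $160,992; Dube $99,218. Sum = $673,700.
Sum already equals the total — no adjustment.

Halvorsen: $91,800 · Marchetti: $38,589 · Bergstrom: $159,535 · Delacroix: $123,566 · Vance: $160,992 · Dube: $99,218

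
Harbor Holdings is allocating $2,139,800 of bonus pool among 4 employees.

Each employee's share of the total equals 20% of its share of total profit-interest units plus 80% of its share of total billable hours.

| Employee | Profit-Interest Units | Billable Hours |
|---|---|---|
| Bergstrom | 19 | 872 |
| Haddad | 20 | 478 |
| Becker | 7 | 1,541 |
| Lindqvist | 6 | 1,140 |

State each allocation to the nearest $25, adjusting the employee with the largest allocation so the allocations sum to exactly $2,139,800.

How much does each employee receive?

Profit-interest units total 52; billable hours total 4,031.
Composite weights (20% profit-interest units + 80% billable hours): Bergstrom 0.2461; Haddad 0.1718; Becker 0.3328; Lindqvist 0.2493.
Raw shares: Bergstrom 526,681.21; Haddad 367,591.69; Becker 712,024.65; Lindqvist 533,502.45.
Rounded to nearest $25: Bergstrom $526,675; Haddad $367,600; Becker $712,025; Lindqvist $533,500. Sum = $2,139,800.
Rounded total matches; no reconciliation needed.

Bergstrom: $526,675 · Haddad: $367,600 · Becker: $712,025 · Lindqvist: $533,500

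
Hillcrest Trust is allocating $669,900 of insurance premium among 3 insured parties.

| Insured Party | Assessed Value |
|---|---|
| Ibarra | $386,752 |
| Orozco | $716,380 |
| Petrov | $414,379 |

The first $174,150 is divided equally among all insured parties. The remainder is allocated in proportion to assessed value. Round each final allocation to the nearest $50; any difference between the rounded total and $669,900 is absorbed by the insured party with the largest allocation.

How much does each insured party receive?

Ibarra: $184,400; Orozco: $292,100; Petrov: $193,400

Equal tier: $174,150 ÷ 3 = $58,050 apiece.
Remainder $495,750 by assessed value (total 1,517,511): Ibarra 126,346.57 → $126,350; Orozco 234,031.51 → $234,050; Petrov 135,371.93 → $135,350.
Totals: Ibarra $58,050 + $126,350 = $184,400; Orozco $58,050 + $234,050 = $292,100; Petrov $58,050 + $135,350 = $193,400.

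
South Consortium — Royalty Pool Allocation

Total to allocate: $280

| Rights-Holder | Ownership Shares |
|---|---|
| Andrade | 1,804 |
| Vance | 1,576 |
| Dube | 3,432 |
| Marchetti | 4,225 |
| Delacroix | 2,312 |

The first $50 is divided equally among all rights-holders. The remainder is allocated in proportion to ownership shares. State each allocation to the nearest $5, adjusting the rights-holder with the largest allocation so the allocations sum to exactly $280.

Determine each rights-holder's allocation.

Equal tier: $50 ÷ 5 = $10 apiece.
Remainder $230 by ownership shares (total 13,349): Andrade 31.08 → $30; Vance 27.15 → $25; Dube 59.13 → $60; Marchetti 72.80 → $75; Delacroix 39.84 → $40.
Totals: Andrade $10 + $30 = $40; Vance $10 + $25 = $35; Dube $10 + $60 = $70; Marchetti $10 + $75 = $85; Delacroix $10 + $40 = $50.

Andrade: $40 | Vance: $35 | Dube: $70 | Marchetti: $85 | Delacroix: $50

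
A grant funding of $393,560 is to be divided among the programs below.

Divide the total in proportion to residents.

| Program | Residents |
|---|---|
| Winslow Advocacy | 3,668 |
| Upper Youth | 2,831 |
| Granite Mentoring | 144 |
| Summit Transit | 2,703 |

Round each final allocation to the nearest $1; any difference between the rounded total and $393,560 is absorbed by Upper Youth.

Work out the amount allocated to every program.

Total residents = 9,346.
Proportional shares: Winslow Advocacy 3,668/9,346 × $393,560 = 154,459.46; Upper Youth 2,831/9,346 × $393,560 = 119,213.39; Granite Mentoring 144/9,346 × $393,560 = 6,063.84; Summit Transit 2,703/9,346 × $393,560 = 113,823.31.
After rounding ($1): Winslow Advocacy $154,459; Upper Youth $119,213; Granite Mentoring $6,064; Summit Transit $113,823. Sum = $393,559.
Difference $393,560 − $393,559 = +$1 applied to Upper Youth: Upper Youth becomes $119,214.

Winslow Advocacy: $154,459 · Upper Youth: $119,214 · Granite Mentoring: $6,064 · Summit Transit: $113,823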